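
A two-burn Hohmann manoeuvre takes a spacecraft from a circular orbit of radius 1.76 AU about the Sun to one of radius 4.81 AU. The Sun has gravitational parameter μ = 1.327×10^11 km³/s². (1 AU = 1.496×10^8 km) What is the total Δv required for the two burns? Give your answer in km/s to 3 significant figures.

In km: r₁ = 1.76 × 1.496×10^8 = 2.63296×10^8 km; r₂ = 4.81 × 1.496×10^8 = 7.19576×10^8 km.
Transfer-ellipse semi-major axis a_t = (r₁ + r₂)/2 = (2.63296×10^8 + 7.19576×10^8)/2 = 4.91436×10^8 km.
Circular speed at r₁: v₁ = √(μ/r₁) = √(1.327×10^11/2.63296×10^8) = 22.450 km/s.
On the transfer ellipse at r₁, v² = μ(2/r − 1/a) gives v_p = √[μ(2/r₁ − 1/a_t)] = 27.166 km/s.
First burn Δv₁ = |v_p − v₁| = 4.716 km/s.
Circular speed at r₂: v₂ = √(μ/r₂) = 13.58 km/s.
Transfer-orbit speed at r₂: v_a = √[μ(2/r₂ − 1/a_t)] = 9.940 km/s.
Second burn Δv₂ = |v₂ − v_a| = 3.640 km/s.
Total Δv = Δv₁ + Δv₂ = 8.356 km/s.

Δv = 8.36 km/s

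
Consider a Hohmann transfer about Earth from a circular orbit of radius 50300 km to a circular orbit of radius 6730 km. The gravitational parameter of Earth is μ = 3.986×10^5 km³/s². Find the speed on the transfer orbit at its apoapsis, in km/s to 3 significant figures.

The Hohmann ellipse has a_t = (r₁ + r₂)/2 = 28515 km.
The apoapsis of the transfer ellipse is at r = 50300 km.
From the vis-viva equation, v = √[μ(2/r − 1/a_t)] = 1.368 km/s.

v = 1.37 km/s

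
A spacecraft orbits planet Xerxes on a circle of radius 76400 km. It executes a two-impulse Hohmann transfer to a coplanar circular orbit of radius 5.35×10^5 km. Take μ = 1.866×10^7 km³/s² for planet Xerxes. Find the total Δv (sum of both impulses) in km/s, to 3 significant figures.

Δv = 8.00 km/s

The Hohmann ellipse has a_t = (r₁ + r₂)/2 = 3.057×10^5 km.
Circular speed at r₁: v₁ = √(μ/r₁) = √(1.866×10^7/76400) = 15.6282 km/s.
On the transfer ellipse at r₁, v² = μ(2/r − 1/a) gives v_p = √[μ(2/r₁ − 1/a_t)] = 20.6747 km/s.
First burn Δv₁ = |v_p − v₁| = 5.0465 km/s.
Circular speed at r₂: v₂ = √(μ/r₂) = 5.9058 km/s.
Transfer-orbit speed at r₂: v_a = √[μ(2/r₂ − 1/a_t)] = 2.9524 km/s.
Second burn Δv₂ = |v₂ − v_a| = 2.9534 km/s.
Total Δv = Δv₁ + Δv₂ = 8.000 km/s.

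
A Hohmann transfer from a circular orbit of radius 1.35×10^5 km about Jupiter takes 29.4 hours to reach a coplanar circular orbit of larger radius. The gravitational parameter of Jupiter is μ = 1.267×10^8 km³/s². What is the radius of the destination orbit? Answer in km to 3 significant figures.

Transfer time t = 29.4 hours = 1.0584×10^5 s, and t = π√(a_t³/μ).
So a_t = (μ t²/π²)^(1/3) = (1.267×10^8 × (1.0584×10^5)² / π²)^(1/3) = 5.2391×10^5 km.
Since a_t = (r₁ + r₂)/2, r₂ = 2a_t − r₁ = 2×5.2391×10^5 − 1.350×10^5 = 9.1282×10^5 km.

r₂ = 9.13×10^5 km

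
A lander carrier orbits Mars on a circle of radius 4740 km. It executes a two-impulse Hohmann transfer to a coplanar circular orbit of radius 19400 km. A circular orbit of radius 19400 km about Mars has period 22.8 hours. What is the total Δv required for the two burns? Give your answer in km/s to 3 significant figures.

From Kepler's third law T² = 4π²r³/μ at r = 19400 km, T = 22.8 hours = 22.8 × 3600 s = 82080 s: μ = 4π²r³/T² = 42784.9 km³/s².
The Hohmann ellipse has a_t = (r₁ + r₂)/2 = 12070 km.
At r₁ the circular-orbit speed is v₁ = √(μ/r₁) = 3.0044 km/s.
Transfer-orbit speed at r₁ (vis-viva): v_p = √[μ(2/r₁ − 1/a_t)] = 3.8089 km/s.
First burn Δv₁ = |v_p − v₁| = 0.8045 km/s.
At r₂, v₂ = √(μ/r₂) = 1.485 km/s.
Transfer-orbit speed at r₂: v_a = √[μ(2/r₂ − 1/a_t)] = 0.9306 km/s.
Second burn Δv₂ = |v₂ − v_a| = 0.5544 km/s.
Δv = Δv₁ + Δv₂ = 0.8045 + 0.5544 = 1.359 km/s.

Δv = 1.36 km/s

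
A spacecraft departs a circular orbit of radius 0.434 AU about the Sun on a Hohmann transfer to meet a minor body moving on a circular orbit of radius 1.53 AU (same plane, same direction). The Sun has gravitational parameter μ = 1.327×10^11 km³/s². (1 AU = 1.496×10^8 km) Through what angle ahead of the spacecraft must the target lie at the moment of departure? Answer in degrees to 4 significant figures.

In km: r₁ = 0.434 × 1.496×10^8 = 6.49264×10^7 km; r₂ = 1.53 × 1.496×10^8 = 2.28888×10^8 km.
Semi-major axis of the transfer orbit: a_t = (6.49264×10^7 + 2.28888×10^8)/2 = 1.469072×10^8 km.
The half-period of the transfer ellipse is t = π√(a_t³/μ) = 1.53560×10^7 s.
The target's mean motion on its circular orbit is ω₂ = √(μ/r₂³) = 1.05196×10^-7 rad/s.
Angle swept by the target during transfer: ω₂·t = 1.6154 rad = 92.56°.
The spacecraft traverses 180° on the transfer ellipse, so the target must lead by 180° − 92.56° = 87.44°.

φ = 87.44°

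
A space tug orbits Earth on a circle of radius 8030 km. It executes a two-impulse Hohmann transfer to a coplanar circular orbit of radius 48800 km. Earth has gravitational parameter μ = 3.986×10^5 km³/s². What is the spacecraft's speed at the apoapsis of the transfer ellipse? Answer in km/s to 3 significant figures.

v = 1.52 km/s

The Hohmann ellipse has a_t = (r₁ + r₂)/2 = 28415 km.
At apoapsis, r = 48800 km.
From the vis-viva equation, v = √[μ(2/r − 1/a_t)] = 1.519 km/s.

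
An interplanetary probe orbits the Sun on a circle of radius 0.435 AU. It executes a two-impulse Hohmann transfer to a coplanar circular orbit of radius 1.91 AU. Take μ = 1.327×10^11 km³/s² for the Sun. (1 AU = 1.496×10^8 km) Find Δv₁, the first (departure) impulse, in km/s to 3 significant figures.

In km: r₁ = 0.435 × 1.496×10^8 = 6.5076×10^7 km; r₂ = 1.91 × 1.496×10^8 = 2.85736×10^8 km.
The Hohmann ellipse has a_t = (r₁ + r₂)/2 = 1.75406×10^8 km.
On the circular orbit at r = 6.5076×10^7 km, v_c = √(μ/r) = 45.157 km/s.
Transfer-orbit speed at the same r (vis-viva, a = a_t): v_t = √[μ(2/r − 1/a_t)] = 57.635 km/s.
Δv₁ = |v_t − v_c| = |57.635 − 45.157| = 12.48 km/s.

Δv₁ = 12.5 km/s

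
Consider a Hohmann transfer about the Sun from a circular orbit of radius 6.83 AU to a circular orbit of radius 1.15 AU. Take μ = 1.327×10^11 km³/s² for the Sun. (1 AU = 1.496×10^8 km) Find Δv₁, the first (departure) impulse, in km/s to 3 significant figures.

In km: r₁ = 6.83 × 1.496×10^8 = 1.021768×10^9 km; r₂ = 1.15 × 1.496×10^8 = 1.7204×10^8 km.
Semi-major axis of the transfer orbit: a_t = (1.021768×10^9 + 1.7204×10^8)/2 = 5.96904×10^8 km.
On the circular orbit at r = 1.021768×10^9 km, v_c = √(μ/r) = 11.396 km/s.
Transfer-orbit speed at the same r (vis-viva, a = a_t): v_t = √[μ(2/r − 1/a_t)] = 6.1182 km/s.
Δv₁ = |v_t − v_c| = |6.1182 − 11.396| = 5.278 km/s.

Δv₁ = 5.28 km/s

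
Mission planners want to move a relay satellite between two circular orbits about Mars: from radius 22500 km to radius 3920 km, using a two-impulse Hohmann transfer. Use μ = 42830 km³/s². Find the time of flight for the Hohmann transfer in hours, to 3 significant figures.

t = 6.40 hours

Semi-major axis of the transfer orbit: a_t = (22500 + 3920)/2 = 13210 km.
Half the transfer-orbit period gives t = π√(a_t³/μ) = 23050 s.
Converting: 23050 s ÷ 3600 s/hour = 6.40 hours.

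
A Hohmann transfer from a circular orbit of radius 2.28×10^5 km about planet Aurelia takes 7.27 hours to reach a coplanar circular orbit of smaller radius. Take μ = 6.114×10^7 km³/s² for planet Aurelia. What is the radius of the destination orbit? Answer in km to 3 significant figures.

Transfer time t = 7.27 hours = 26172 s, and t = π√(a_t³/μ).
So a_t = (μ t²/π²)^(1/3) = (6.114×10^7 × (26172)² / π²)^(1/3) = 1.6189×10^5 km.
Since a_t = (r₁ + r₂)/2, r₂ = 2a_t − r₁ = 2×1.6189×10^5 − 2.280×10^5 = 95780 km.

r₂ = 95800 km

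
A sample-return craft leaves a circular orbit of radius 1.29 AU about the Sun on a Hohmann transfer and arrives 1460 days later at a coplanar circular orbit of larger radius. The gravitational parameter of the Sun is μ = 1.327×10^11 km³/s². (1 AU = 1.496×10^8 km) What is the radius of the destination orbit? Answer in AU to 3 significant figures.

In km: r₁ = 1.29 × 1.496×10^8 = 1.92984×10^8 km.
Transfer time t = 1460 days = 1.26144×10^8 s, and t = π√(a_t³/μ).
So a_t = (μ t²/π²)^(1/3) = (1.327×10^11 × (1.26144×10^8)² / π²)^(1/3) = 5.9809×10^8 km.
Since a_t = (r₁ + r₂)/2, r₂ = 2a_t − r₁ = 2×5.9809×10^8 − 1.92984×10^8 = 1.003196×10^9 km.
In AU: r₂ = 1.003196×10^9 / 1.496×10^8 = 6.71 AU.

r₂ = 6.71 AU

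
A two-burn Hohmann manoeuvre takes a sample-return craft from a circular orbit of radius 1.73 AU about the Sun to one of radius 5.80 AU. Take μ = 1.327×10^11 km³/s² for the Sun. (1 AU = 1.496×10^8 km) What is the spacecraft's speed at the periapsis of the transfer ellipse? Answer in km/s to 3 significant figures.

In km: r₁ = 1.73 × 1.496×10^8 = 2.58808×10^8 km; r₂ = 5.80 × 1.496×10^8 = 8.6768×10^8 km.
Transfer-ellipse semi-major axis a_t = (r₁ + r₂)/2 = (2.58808×10^8 + 8.6768×10^8)/2 = 5.63244×10^8 km.
At periapsis, r = 2.58808×10^8 km.
From the vis-viva equation, v = √[μ(2/r − 1/a_t)] = 28.10 km/s.

v = 28.1 km/s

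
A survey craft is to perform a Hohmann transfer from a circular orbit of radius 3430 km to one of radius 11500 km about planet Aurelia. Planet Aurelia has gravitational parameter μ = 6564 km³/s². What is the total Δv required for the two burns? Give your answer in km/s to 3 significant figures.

Transfer-ellipse semi-major axis a_t = (r₁ + r₂)/2 = (3430 + 11500)/2 = 7465 km.
At r₁ the circular-orbit speed is v₁ = √(μ/r₁) = 1.3834 km/s.
Transfer-orbit speed at r₁ (vis-viva): v_p = √[μ(2/r₁ − 1/a_t)] = 1.7170 km/s.
First burn Δv₁ = |v_p − v₁| = 0.3336 km/s.
At r₂, v₂ = √(μ/r₂) = 0.7555 km/s.
Transfer-orbit speed at r₂: v_a = √[μ(2/r₂ − 1/a_t)] = 0.5121 km/s.
Second burn Δv₂ = |v₂ − v_a| = 0.2434 km/s.
Δv = Δv₁ + Δv₂ = 0.3336 + 0.2434 = 0.5770 km/s.

Δv = 0.577 km/s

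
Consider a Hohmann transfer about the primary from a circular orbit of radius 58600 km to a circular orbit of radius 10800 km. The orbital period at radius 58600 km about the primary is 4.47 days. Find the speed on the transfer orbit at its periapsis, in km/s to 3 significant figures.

From Kepler's third law T² = 4π²r³/μ at r = 58600 km, T = 4.47 days = 4.47 × 86400 s = 3.86208×10^5 s: μ = 4π²r³/T² = 53261.1 km³/s².
Semi-major axis of the transfer orbit: a_t = (58600 + 10800)/2 = 34700 km.
At periapsis, r = 10800 km.
Vis-viva: v = √[μ(2/r − 1/a_t)] = √[53261.1 × (2/10800 − 1/34700)] = 2.886 km/s.

v = 2.89 km/s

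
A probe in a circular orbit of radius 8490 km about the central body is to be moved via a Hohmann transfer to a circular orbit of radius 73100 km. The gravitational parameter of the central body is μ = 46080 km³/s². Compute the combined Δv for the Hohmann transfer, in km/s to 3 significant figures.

Δv = 1.22 km/s

Transfer-ellipse semi-major axis a_t = (r₁ + r₂)/2 = (8490 + 73100)/2 = 40795 km.
At r₁ the circular-orbit speed is v₁ = √(μ/r₁) = 2.3297 km/s.
Transfer-orbit speed at r₁ (v² = μ(2/r − 1/a)): v_p = √[μ(2/r₁ − 1/a_t)] = 3.1186 km/s.
First burn Δv₁ = |v_p − v₁| = 0.7889 km/s.
Circular speed at r₂: v₂ = √(μ/r₂) = 0.7940 km/s.
Transfer-orbit speed at r₂: v_a = √[μ(2/r₂ − 1/a_t)] = 0.3622 km/s.
Second burn Δv₂ = |v₂ − v_a| = 0.4318 km/s.
Δv = Δv₁ + Δv₂ = 0.7889 + 0.4318 = 1.221 km/s.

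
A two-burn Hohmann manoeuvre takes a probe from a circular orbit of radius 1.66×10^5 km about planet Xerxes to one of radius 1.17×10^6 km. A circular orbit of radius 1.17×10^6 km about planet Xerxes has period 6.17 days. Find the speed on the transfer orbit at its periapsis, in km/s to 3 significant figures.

v = 48.5 km/s

From Kepler's third law T² = 4π²r³/μ at r = 1.17×10^6 km, T = 6.17 days = 6.17 × 86400 s = 5.33088×10^5 s: μ = 4π²r³/T² = 2.22495×10^8 km³/s².
Transfer-ellipse semi-major axis a_t = (r₁ + r₂)/2 = (1.660×10^5 + 1.170×10^6)/2 = 6.680×10^5 km.
At periapsis, r = 1.660×10^5 km.
Applying v² = μ(2/r − 1/a_t): v = 48.45 km/s.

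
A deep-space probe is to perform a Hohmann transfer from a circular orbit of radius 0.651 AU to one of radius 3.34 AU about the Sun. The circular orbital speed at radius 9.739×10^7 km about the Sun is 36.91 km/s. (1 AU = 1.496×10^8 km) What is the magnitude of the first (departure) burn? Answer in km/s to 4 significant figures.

Δv₁ = 10.84 km/s

From the circular-orbit relation v² = μ/r at r = 9.739×10^7 km: μ = v²r = (36.91)² × 9.739×10^7 = 1.32679×10^11 km³/s².
In km: r₁ = 0.651 × 1.496×10^8 = 9.73896×10^7 km; r₂ = 3.34 × 1.496×10^8 = 4.99664×10^8 km.
Semi-major axis of the transfer orbit: a_t = (9.73896×10^7 + 4.99664×10^8)/2 = 2.985268×10^8 km.
On the circular orbit at r = 9.73896×10^7 km, v_c = √(μ/r) = 36.91 km/s.
Vis-viva on the transfer ellipse at r = 9.73896×10^7 km gives v_t = √[μ(2/r − 1/a_t)] = 47.75 km/s.
Δv₁ = |v_t − v_c| = |47.75 − 36.91| = 10.84 km/s.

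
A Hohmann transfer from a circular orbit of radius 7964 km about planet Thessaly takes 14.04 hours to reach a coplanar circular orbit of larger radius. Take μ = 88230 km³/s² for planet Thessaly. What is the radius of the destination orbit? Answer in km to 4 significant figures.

r₂ = 48780 km

Transfer time t = 14.04 hours = 50544 s, and t = π√(a_t³/μ).
So a_t = (μ t²/π²)^(1/3) = (88230 × (50544)² / π²)^(1/3) = 28372 km.
Since a_t = (r₁ + r₂)/2, r₂ = 2a_t − r₁ = 2×28372 − 7964 = 48780 km.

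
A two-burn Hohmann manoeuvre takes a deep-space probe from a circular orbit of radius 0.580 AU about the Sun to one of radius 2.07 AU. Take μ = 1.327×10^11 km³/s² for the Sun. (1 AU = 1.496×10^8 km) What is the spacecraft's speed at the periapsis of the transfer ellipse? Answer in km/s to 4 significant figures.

In km: r₁ = 0.580 × 1.496×10^8 = 8.6768×10^7 km; r₂ = 2.07 × 1.496×10^8 = 3.09672×10^8 km.
Transfer-ellipse semi-major axis a_t = (r₁ + r₂)/2 = (8.6768×10^7 + 3.09672×10^8)/2 = 1.9822×10^8 km.
The periapsis of the transfer ellipse is at r = 8.6768×10^7 km.
Vis-viva: v = √[μ(2/r − 1/a_t)] = √[1.327×10^11 × (2/8.6768×10^7 − 1/1.9822×10^8)] = 48.88 km/s.

v = 48.88 km/s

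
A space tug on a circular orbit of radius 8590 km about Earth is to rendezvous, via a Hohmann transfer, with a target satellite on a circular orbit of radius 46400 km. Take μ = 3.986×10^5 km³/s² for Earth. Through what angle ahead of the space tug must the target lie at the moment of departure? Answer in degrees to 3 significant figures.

Semi-major axis of the transfer orbit: a_t = (8590 + 46400)/2 = 27495 km.
The half-period of the transfer ellipse is t = π√(a_t³/μ) = 22686.2 s.
Target angular speed ω₂ = √(μ/r₂³) = 6.31672×10^-5 rad/s.
Angle swept by the target during transfer: ω₂·t = 1.43302 rad = 82.11°.
Arrival is 180° from departure on the ellipse, so φ = 180° − 82.11° = 97.9°.

φ = 97.9°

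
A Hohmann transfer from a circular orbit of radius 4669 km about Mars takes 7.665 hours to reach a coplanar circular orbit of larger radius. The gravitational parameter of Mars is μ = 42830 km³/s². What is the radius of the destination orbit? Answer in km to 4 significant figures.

Transfer time t = 7.665 hours = 27594 s, and t = π√(a_t³/μ).
So a_t = (μ t²/π²)^(1/3) = (42830 × (27594)² / π²)^(1/3) = 14894 km.
Since a_t = (r₁ + r₂)/2, r₂ = 2a_t − r₁ = 2×14894 − 4669 = 25119 km.

r₂ = 25120 km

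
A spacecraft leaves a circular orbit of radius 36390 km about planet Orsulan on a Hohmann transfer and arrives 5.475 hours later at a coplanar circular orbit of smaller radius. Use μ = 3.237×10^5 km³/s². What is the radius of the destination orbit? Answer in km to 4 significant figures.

r₂ = 10320 km

Transfer time t = 5.475 hours = 19710 s, and t = π√(a_t³/μ).
So a_t = (μ t²/π²)^(1/3) = (3.237×10^5 × (19710)² / π²)^(1/3) = 23356 km.
Since a_t = (r₁ + r₂)/2, r₂ = 2a_t − r₁ = 2×23356 − 36390 = 10322 km.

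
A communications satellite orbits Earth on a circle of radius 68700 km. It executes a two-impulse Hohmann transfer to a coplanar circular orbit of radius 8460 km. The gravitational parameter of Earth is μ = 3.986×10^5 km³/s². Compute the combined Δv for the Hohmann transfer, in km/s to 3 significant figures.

The Hohmann ellipse has a_t = (r₁ + r₂)/2 = 38580 km.
Circular speed at r₁: v₁ = √(μ/r₁) = √(3.986×10^5/68700) = 2.40874 km/s.
On the transfer ellipse at r₁, vis-viva equation gives v_a = √[μ(2/r₁ − 1/a_t)] = 1.12796 km/s.
First burn Δv₁ = |v_a − v₁| = 1.2808 km/s.
At r₂, v₂ = √(μ/r₂) = 6.8641 km/s.
Transfer-orbit speed at r₂: v_p = √[μ(2/r₂ − 1/a_t)] = 9.1597 km/s.
Second burn Δv₂ = |v₂ − v_p| = 2.2956 km/s.
Δv = Δv₁ + Δv₂ = 1.2808 + 2.2956 = 3.576 km/s.

Δv = 3.58 km/s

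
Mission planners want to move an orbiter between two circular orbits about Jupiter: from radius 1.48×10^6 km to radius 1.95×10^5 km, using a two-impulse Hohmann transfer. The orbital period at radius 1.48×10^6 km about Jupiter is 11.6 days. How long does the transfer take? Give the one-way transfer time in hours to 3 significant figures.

From Kepler's third law T² = 4π²r³/μ at r = 1.48×10^6 km, T = 11.6 days = 11.6 × 86400 s = 1.00224×10^6 s: μ = 4π²r³/T² = 1.27409×10^8 km³/s².
The Hohmann ellipse has a_t = (r₁ + r₂)/2 = 8.375×10^5 km.
By Kepler's third law the transfer-orbit period is T = 2π√(a_t³/μ), so t = T/2 = 2.1332×10^5 s.
Converting: 2.1332×10^5 s ÷ 3600 s/hour = 59.3 hours.

t = 59.3 hours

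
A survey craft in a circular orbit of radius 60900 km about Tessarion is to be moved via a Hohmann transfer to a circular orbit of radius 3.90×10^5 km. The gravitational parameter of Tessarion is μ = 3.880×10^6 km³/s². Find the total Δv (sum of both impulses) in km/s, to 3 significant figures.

Δv = 4.03 km/s

Transfer-ellipse semi-major axis a_t = (r₁ + r₂)/2 = (60900 + 3.900×10^5)/2 = 2.2545×10^5 km.
At r₁ the circular-orbit speed is v₁ = √(μ/r₁) = 7.9819 km/s.
On the transfer ellipse at r₁, v² = μ(2/r − 1/a) gives v_p = √[μ(2/r₁ − 1/a_t)] = 10.498 km/s.
First burn Δv₁ = |v_p − v₁| = 2.516 km/s.
Circular speed at r₂: v₂ = √(μ/r₂) = 3.154 km/s.
Transfer-orbit speed at r₂: v_a = √[μ(2/r₂ − 1/a_t)] = 1.639 km/s.
Second burn Δv₂ = |v₂ − v_a| = 1.515 km/s.
Δv = Δv₁ + Δv₂ = 2.516 + 1.515 = 4.031 km/s.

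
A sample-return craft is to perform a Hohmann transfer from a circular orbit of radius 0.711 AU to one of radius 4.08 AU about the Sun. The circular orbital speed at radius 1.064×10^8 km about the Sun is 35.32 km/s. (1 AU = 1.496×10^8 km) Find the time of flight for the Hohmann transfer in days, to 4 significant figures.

t = 677.1 days

From the circular-orbit relation v² = μ/r at r = 1.064×10^8 km: μ = v²r = (35.32)² × 1.064×10^8 = 1.32734×10^11 km³/s².
In km: r₁ = 0.711 × 1.496×10^8 = 1.063656×10^8 km; r₂ = 4.08 × 1.496×10^8 = 6.10368×10^8 km.
Semi-major axis of the transfer orbit: a_t = (1.063656×10^8 + 6.10368×10^8)/2 = 3.583668×10^8 km.
Transfer time t = π√(a_t³/μ) = π√((3.583668×10^8)³ / 1.32734×10^11) = 5.850×10^7 s.
Converting: 5.850×10^7 s ÷ 86400 s/day = 677.1 days.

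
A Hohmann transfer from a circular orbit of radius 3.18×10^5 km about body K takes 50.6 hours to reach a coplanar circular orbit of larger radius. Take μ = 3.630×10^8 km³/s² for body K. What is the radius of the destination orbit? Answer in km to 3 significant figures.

r₂ = 1.82×10^6 km

Transfer time t = 50.6 hours = 1.8216×10^5 s, and t = π√(a_t³/μ).
So a_t = (μ t²/π²)^(1/3) = (3.630×10^8 × (1.8216×10^5)² / π²)^(1/3) = 1.0687×10^6 km.
Since a_t = (r₁ + r₂)/2, r₂ = 2a_t − r₁ = 2×1.0687×10^6 − 3.180×10^5 = 1.8194×10^6 km.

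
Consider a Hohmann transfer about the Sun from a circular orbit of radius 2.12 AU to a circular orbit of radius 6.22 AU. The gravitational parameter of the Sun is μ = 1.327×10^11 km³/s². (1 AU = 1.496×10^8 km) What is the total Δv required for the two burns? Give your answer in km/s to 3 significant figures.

In km: r₁ = 2.12 × 1.496×10^8 = 3.17152×10^8 km; r₂ = 6.22 × 1.496×10^8 = 9.30512×10^8 km.
Transfer-ellipse semi-major axis a_t = (r₁ + r₂)/2 = (3.17152×10^8 + 9.30512×10^8)/2 = 6.23832×10^8 km.
Circular speed at r₁: v₁ = √(μ/r₁) = √(1.327×10^11/3.17152×10^8) = 20.455 km/s.
Transfer-orbit speed at r₁ (v² = μ(2/r − 1/a)): v_p = √[μ(2/r₁ − 1/a_t)] = 24.982 km/s.
First burn Δv₁ = |v_p − v₁| = 4.527 km/s.
Circular speed at r₂: v₂ = √(μ/r₂) = 11.942 km/s.
Transfer-orbit speed at r₂: v_a = √[μ(2/r₂ − 1/a_t)] = 8.5148 km/s.
Second burn Δv₂ = |v₂ − v_a| = 3.427 km/s.
Δv = Δv₁ + Δv₂ = 4.527 + 3.427 = 7.954 km/s.

Δv = 7.95 km/s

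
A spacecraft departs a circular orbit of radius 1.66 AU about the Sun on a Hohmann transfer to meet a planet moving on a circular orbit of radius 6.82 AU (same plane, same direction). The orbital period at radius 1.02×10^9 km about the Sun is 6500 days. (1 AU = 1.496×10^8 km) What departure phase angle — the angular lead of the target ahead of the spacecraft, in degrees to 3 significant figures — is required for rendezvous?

φ = 91.8°

From Kepler's third law T² = 4π²r³/μ at r = 1.02×10^9 km, T = 6500 days = 6500 × 86400 s = 5.616×10^8 s: μ = 4π²r³/T² = 1.32833×10^11 km³/s².
In km: r₁ = 1.66 × 1.496×10^8 = 2.48336×10^8 km; r₂ = 6.82 × 1.496×10^8 = 1.020272×10^9 km.
The Hohmann ellipse has a_t = (r₁ + r₂)/2 = 6.34304×10^8 km.
Transfer time t = π√(a_t³/μ) = 1.3770×10^8 s.
Target angular speed ω₂ = √(μ/r₂³) = 1.1184×10^-8 rad/s.
Angle swept by the target during transfer: ω₂·t = 1.540 rad = 88.24°.
The spacecraft traverses 180° on the transfer ellipse, so the target must lead by 180° − 88.24° = 91.8°.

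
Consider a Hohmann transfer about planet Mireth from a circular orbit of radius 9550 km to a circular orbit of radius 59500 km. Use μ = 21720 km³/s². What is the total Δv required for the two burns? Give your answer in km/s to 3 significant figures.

Δv = 0.758 km/s

Semi-major axis of the transfer orbit: a_t = (9550 + 59500)/2 = 34525 km.
Circular speed at r₁: v₁ = √(μ/r₁) = √(21720/9550) = 1.5081 km/s.
Transfer-orbit speed at r₁ (v² = μ(2/r − 1/a)): v_p = √[μ(2/r₁ − 1/a_t)] = 1.9798 km/s.
First burn Δv₁ = |v_p − v₁| = 0.4717 km/s.
At r₂, v₂ = √(μ/r₂) = 0.6042 km/s.
Transfer-orbit speed at r₂: v_a = √[μ(2/r₂ − 1/a_t)] = 0.3178 km/s.
Second burn Δv₂ = |v₂ − v_a| = 0.2864 km/s.
Δv = Δv₁ + Δv₂ = 0.4717 + 0.2864 = 0.7581 km/s.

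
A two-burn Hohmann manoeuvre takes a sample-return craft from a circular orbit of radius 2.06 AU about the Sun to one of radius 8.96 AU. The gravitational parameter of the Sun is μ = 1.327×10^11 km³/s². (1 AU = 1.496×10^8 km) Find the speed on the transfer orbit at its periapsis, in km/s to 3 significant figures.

In km: r₁ = 2.06 × 1.496×10^8 = 3.08176×10^8 km; r₂ = 8.96 × 1.496×10^8 = 1.340416×10^9 km.
Semi-major axis of the transfer orbit: a_t = (3.08176×10^8 + 1.340416×10^9)/2 = 8.24296×10^8 km.
At periapsis, r = 3.08176×10^8 km.
Vis-viva: v = √[μ(2/r − 1/a_t)] = √[1.327×10^11 × (2/3.08176×10^8 − 1/8.24296×10^8)] = 26.46 km/s.

v = 26.5 km/s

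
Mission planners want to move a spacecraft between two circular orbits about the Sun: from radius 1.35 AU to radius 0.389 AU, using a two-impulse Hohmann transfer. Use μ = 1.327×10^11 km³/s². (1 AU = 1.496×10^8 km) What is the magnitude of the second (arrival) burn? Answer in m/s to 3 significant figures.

In km: r₁ = 1.35 × 1.496×10^8 = 2.0196×10^8 km; r₂ = 0.389 × 1.496×10^8 = 5.81944×10^7 km.
Semi-major axis of the transfer orbit: a_t = (2.0196×10^8 + 5.81944×10^7)/2 = 1.300772×10^8 km.
On the circular orbit at r = 5.81944×10^7 km, v_c = √(μ/r) = 47.75 km/s.
Transfer-orbit speed at the same r (vis-viva, a = a_t): v_t = √[μ(2/r − 1/a_t)] = 59.50 km/s.
Δv₂ = |v_t − v_c| = |59.50 − 47.75| = 11.75 km/s.

Δv₂ = 11700 m/s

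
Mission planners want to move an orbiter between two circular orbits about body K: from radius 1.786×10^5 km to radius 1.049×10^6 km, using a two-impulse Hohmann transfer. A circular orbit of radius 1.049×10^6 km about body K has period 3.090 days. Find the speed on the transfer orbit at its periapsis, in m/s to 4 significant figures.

v = 78220 m/s

From Kepler's third law T² = 4π²r³/μ at r = 1.049×10^6 km, T = 3.090 days = 3.090 × 86400 s = 2.66976×10^5 s: μ = 4π²r³/T² = 6.39355×10^8 km³/s².
The Hohmann ellipse has a_t = (r₁ + r₂)/2 = 6.138×10^5 km.
At periapsis, r = 1.786×10^5 km.
Applying v² = μ(2/r − 1/a_t): v = 78.22 km/s.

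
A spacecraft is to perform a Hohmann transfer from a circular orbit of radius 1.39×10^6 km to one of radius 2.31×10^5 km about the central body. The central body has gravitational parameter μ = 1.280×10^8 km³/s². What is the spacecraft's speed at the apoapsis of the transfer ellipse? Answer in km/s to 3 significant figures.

v = 5.12 km/s

Transfer-ellipse semi-major axis a_t = (r₁ + r₂)/2 = (1.390×10^6 + 2.310×10^5)/2 = 8.105×10^5 km.
At apoapsis, r = 1.390×10^6 km.
Vis-viva: v = √[μ(2/r − 1/a_t)] = √[1.280×10^8 × (2/1.390×10^6 − 1/8.105×10^5)] = 5.123 km/s.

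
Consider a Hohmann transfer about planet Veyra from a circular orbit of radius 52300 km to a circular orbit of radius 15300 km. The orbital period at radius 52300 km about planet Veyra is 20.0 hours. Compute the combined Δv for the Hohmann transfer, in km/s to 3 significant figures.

From Kepler's third law T² = 4π²r³/μ at r = 52300 km, T = 20.0 hours = 20.0 × 3600 s = 72000 s: μ = 4π²r³/T² = 1.08943×10^6 km³/s².
The Hohmann ellipse has a_t = (r₁ + r₂)/2 = 33800 km.
Circular speed at r₁: v₁ = √(μ/r₁) = √(1.08943×10^6/52300) = 4.5640 km/s.
On the transfer ellipse at r₁, vis-viva gives v_a = √[μ(2/r₁ − 1/a_t)] = 3.0707 km/s.
First burn Δv₁ = |v_a − v₁| = 1.4933 km/s.
At r₂, v₂ = √(μ/r₂) = 8.43829 km/s.
Transfer-orbit speed at r₂: v_p = √[μ(2/r₂ − 1/a_t)] = 10.4966 km/s.
Second burn Δv₂ = |v₂ − v_p| = 2.0583 km/s.
Δv = Δv₁ + Δv₂ = 1.4933 + 2.0583 = 3.552 km/s.

Δv = 3.55 km/s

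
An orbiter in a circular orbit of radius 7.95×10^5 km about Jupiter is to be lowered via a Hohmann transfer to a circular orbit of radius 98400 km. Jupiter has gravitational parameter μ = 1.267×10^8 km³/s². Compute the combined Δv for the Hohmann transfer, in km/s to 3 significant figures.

Δv = 18.7 km/s

Semi-major axis of the transfer orbit: a_t = (7.950×10^5 + 98400)/2 = 4.467×10^5 km.
Circular speed at r₁: v₁ = √(μ/r₁) = √(1.267×10^8/7.950×10^5) = 12.624 km/s.
On the transfer ellipse at r₁, vis-viva equation gives v_a = √[μ(2/r₁ − 1/a_t)] = 5.9251 km/s.
First burn Δv₁ = |v_a − v₁| = 6.699 km/s.
At r₂, v₂ = √(μ/r₂) = 35.88 km/s.
Transfer-orbit speed at r₂: v_p = √[μ(2/r₂ − 1/a_t)] = 47.87 km/s.
Second burn Δv₂ = |v₂ − v_p| = 11.99 km/s.
Total Δv = Δv₁ + Δv₂ = 18.69 km/s.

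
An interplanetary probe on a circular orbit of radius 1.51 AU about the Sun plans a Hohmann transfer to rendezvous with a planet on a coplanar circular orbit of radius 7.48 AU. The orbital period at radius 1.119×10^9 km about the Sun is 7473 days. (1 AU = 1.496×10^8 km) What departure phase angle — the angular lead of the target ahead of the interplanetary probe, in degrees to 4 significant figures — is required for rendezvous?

From Kepler's third law T² = 4π²r³/μ at r = 1.119×10^9 km, T = 7473 days = 7473 × 86400 s = 6.456672×10^8 s: μ = 4π²r³/T² = 1.32688×10^11 km³/s².
In km: r₁ = 1.51 × 1.496×10^8 = 2.25896×10^8 km; r₂ = 7.48 × 1.496×10^8 = 1.119008×10^9 km.
Semi-major axis of the transfer orbit: a_t = (2.25896×10^8 + 1.119008×10^9)/2 = 6.72452×10^8 km.
Transfer time t = π√(a_t³/μ) = 1.504×10^8 s.
Target angular speed ω₂ = √(μ/r₂³) = 9.731×10^-9 rad/s.
Angle swept by the target during transfer: ω₂·t = 1.4635 rad = 83.85°.
The interplanetary probe traverses 180° on the transfer ellipse, so the target must lead by 180° − 83.85° = 96.15°.

φ = 96.15°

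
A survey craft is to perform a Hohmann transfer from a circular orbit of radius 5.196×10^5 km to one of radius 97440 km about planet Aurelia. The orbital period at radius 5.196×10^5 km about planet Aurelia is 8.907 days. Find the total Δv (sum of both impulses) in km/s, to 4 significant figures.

From Kepler's third law T² = 4π²r³/μ at r = 5.196×10^5 km, T = 8.907 days = 8.907 × 86400 s = 7.695648×10^5 s: μ = 4π²r³/T² = 9.35140×10^6 km³/s².
Semi-major axis of the transfer orbit: a_t = (5.196×10^5 + 97440)/2 = 3.0852×10^5 km.
Circular speed at r₁: v₁ = √(μ/r₁) = √(9.35140×10^6/5.196×10^5) = 4.242 km/s.
On the transfer ellipse at r₁, vis-viva gives v_a = √[μ(2/r₁ − 1/a_t)] = 2.384 km/s.
First burn Δv₁ = |v_a − v₁| = 1.858 km/s.
Circular speed at r₂: v₂ = √(μ/r₂) = 9.79647 km/s.
Transfer-orbit speed at r₂: v_p = √[μ(2/r₂ − 1/a_t)] = 12.7134 km/s.
Second burn Δv₂ = |v₂ − v_p| = 2.917 km/s.
Total Δv = Δv₁ + Δv₂ = 4.775 km/s.

Δv = 4.775 km/s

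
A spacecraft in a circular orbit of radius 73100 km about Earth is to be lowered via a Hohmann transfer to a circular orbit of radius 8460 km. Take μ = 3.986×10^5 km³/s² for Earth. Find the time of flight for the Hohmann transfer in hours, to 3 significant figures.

Semi-major axis of the transfer orbit: a_t = (73100 + 8460)/2 = 40780 km.
By Kepler's third law the transfer-orbit period is T = 2π√(a_t³/μ), so t = T/2 = 40980 s.
Converting: 40980 s ÷ 3600 s/hour = 11.4 hours.

t = 11.4 hours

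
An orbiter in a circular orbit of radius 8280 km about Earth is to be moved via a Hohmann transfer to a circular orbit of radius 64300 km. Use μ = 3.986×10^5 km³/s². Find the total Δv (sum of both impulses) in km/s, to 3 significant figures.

Δv = 3.60 km/s

The Hohmann ellipse has a_t = (r₁ + r₂)/2 = 36290 km.
Circular speed at r₁: v₁ = √(μ/r₁) = √(3.986×10^5/8280) = 6.9383 km/s.
On the transfer ellipse at r₁, v² = μ(2/r − 1/a) gives v_p = √[μ(2/r₁ − 1/a_t)] = 9.2356 km/s.
First burn Δv₁ = |v_p − v₁| = 2.297 km/s.
At r₂, v₂ = √(μ/r₂) = 2.490 km/s.
Transfer-orbit speed at r₂: v_a = √[μ(2/r₂ − 1/a_t)] = 1.189 km/s.
Second burn Δv₂ = |v₂ − v_a| = 1.301 km/s.
Total Δv = Δv₁ + Δv₂ = 3.598 km/s.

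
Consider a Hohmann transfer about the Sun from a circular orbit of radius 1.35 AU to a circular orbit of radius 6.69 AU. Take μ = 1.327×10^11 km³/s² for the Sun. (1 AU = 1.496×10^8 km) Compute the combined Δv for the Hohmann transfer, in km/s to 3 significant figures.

Δv = 12.3 km/s

In km: r₁ = 1.35 × 1.496×10^8 = 2.0196×10^8 km; r₂ = 6.69 × 1.496×10^8 = 1.000824×10^9 km.
Transfer-ellipse semi-major axis a_t = (r₁ + r₂)/2 = (2.0196×10^8 + 1.000824×10^9)/2 = 6.01392×10^8 km.
At r₁ the circular-orbit speed is v₁ = √(μ/r₁) = 25.6332 km/s.
Transfer-orbit speed at r₁ (vis-viva equation): v_p = √[μ(2/r₁ − 1/a_t)] = 33.0676 km/s.
First burn Δv₁ = |v_p − v₁| = 7.434 km/s.
Circular speed at r₂: v₂ = √(μ/r₂) = 11.515 km/s.
Transfer-orbit speed at r₂: v_a = √[μ(2/r₂ − 1/a_t)] = 6.6728 km/s.
Second burn Δv₂ = |v₂ − v_a| = 4.842 km/s.
Total Δv = Δv₁ + Δv₂ = 12.28 km/s.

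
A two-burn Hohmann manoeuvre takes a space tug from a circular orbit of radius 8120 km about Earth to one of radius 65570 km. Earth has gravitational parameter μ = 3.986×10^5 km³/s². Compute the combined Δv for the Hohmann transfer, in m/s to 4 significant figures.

Δv = 3648 m/s

Transfer-ellipse semi-major axis a_t = (r₁ + r₂)/2 = (8120 + 65570)/2 = 36845 km.
At r₁ the circular-orbit speed is v₁ = √(μ/r₁) = 7.0063 km/s.
Transfer-orbit speed at r₁ (v² = μ(2/r − 1/a)): v_p = √[μ(2/r₁ − 1/a_t)] = 9.3466 km/s.
First burn Δv₁ = |v_p − v₁| = 2.340 km/s.
At r₂, v₂ = √(μ/r₂) = 2.4656 km/s.
Transfer-orbit speed at r₂: v_a = √[μ(2/r₂ − 1/a_t)] = 1.1575 km/s.
Second burn Δv₂ = |v₂ − v_a| = 1.308 km/s.
Total Δv = Δv₁ + Δv₂ = 3.648 km/s.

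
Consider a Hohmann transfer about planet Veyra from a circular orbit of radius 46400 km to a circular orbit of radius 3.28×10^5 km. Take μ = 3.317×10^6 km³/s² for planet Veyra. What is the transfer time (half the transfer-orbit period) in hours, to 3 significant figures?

The Hohmann ellipse has a_t = (r₁ + r₂)/2 = 1.872×10^5 km.
By Kepler's third law the transfer-orbit period is T = 2π√(a_t³/μ), so t = T/2 = 1.397×10^5 s.
Converting: 1.397×10^5 s ÷ 3600 s/hour = 38.8 hours.

t = 38.8 hours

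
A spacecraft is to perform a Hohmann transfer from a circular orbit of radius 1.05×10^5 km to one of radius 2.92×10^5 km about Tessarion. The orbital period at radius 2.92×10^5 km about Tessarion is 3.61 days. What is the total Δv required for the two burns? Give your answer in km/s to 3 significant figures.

From Kepler's third law T² = 4π²r³/μ at r = 2.92×10^5 km, T = 3.61 days = 3.61 × 86400 s = 3.11904×10^5 s: μ = 4π²r³/T² = 1.01034×10^7 km³/s².
Transfer-ellipse semi-major axis a_t = (r₁ + r₂)/2 = (1.050×10^5 + 2.920×10^5)/2 = 1.985×10^5 km.
Circular speed at r₁: v₁ = √(μ/r₁) = √(1.01034×10^7/1.050×10^5) = 9.8093 km/s.
On the transfer ellipse at r₁, vis-viva gives v_p = √[μ(2/r₁ − 1/a_t)] = 11.897 km/s.
First burn Δv₁ = |v_p − v₁| = 2.088 km/s.
At r₂, v₂ = √(μ/r₂) = 5.882 km/s.
Transfer-orbit speed at r₂: v_a = √[μ(2/r₂ − 1/a_t)] = 4.278 km/s.
Second burn Δv₂ = |v₂ − v_a| = 1.604 km/s.
Total Δv = Δv₁ + Δv₂ = 3.692 km/s.

Δv = 3.69 km/s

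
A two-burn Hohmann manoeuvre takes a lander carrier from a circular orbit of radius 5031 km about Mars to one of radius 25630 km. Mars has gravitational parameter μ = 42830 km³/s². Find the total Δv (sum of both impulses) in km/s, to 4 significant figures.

Transfer-ellipse semi-major axis a_t = (r₁ + r₂)/2 = (5031 + 25630)/2 = 15330.5 km.
At r₁ the circular-orbit speed is v₁ = √(μ/r₁) = 2.9177 km/s.
Transfer-orbit speed at r₁ (vis-viva equation): v_p = √[μ(2/r₁ − 1/a_t)] = 3.7726 km/s.
First burn Δv₁ = |v_p − v₁| = 0.8549 km/s.
Circular speed at r₂: v₂ = √(μ/r₂) = 1.2927 km/s.
Transfer-orbit speed at r₂: v_a = √[μ(2/r₂ − 1/a_t)] = 0.74054 km/s.
Second burn Δv₂ = |v₂ − v_a| = 0.5522 km/s.
Δv = Δv₁ + Δv₂ = 0.8549 + 0.5522 = 1.407 km/s.

Δv = 1.407 km/s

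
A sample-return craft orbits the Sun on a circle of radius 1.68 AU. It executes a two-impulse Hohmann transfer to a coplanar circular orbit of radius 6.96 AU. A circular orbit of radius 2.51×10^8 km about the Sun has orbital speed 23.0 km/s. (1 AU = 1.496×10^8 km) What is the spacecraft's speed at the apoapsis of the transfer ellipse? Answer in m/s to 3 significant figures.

From the circular-orbit relation v² = μ/r at r = 2.51×10^8 km: μ = v²r = (23.0)² × 2.51×10^8 = 1.32779×10^11 km³/s².
In km: r₁ = 1.68 × 1.496×10^8 = 2.51328×10^8 km; r₂ = 6.96 × 1.496×10^8 = 1.041216×10^9 km.
The Hohmann ellipse has a_t = (r₁ + r₂)/2 = 6.46272×10^8 km.
At apoapsis, r = 1.041216×10^9 km.
From the vis-viva equation, v = √[μ(2/r − 1/a_t)] = 7.042 km/s.

v = 7040 m/s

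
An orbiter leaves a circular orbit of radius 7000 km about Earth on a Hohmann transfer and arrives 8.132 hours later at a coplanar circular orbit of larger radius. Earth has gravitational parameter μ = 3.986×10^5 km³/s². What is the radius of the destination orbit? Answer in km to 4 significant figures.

r₂ = 58180 km

Transfer time t = 8.132 hours = 29275.2 s, and t = π√(a_t³/μ).
So a_t = (μ t²/π²)^(1/3) = (3.986×10^5 × (29275.2)² / π²)^(1/3) = 32590 km.
Since a_t = (r₁ + r₂)/2, r₂ = 2a_t − r₁ = 2×32590 − 7000 = 58180 km.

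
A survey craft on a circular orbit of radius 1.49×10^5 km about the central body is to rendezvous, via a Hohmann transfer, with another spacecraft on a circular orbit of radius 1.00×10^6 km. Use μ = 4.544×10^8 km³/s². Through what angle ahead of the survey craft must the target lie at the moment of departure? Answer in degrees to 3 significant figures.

φ = 102°

Transfer-ellipse semi-major axis a_t = (r₁ + r₂)/2 = (1.490×10^5 + 1.000×10^6)/2 = 5.745×10^5 km.
Transfer time t = π√(a_t³/μ) = 64170 s.
The target's mean motion on its circular orbit is ω₂ = √(μ/r₂³) = 2.132×10^-5 rad/s.
Angle swept by the target during transfer: ω₂·t = 1.368 rad = 78.38°.
Arrival is 180° from departure on the ellipse, so φ = 180° − 78.38° = 102°.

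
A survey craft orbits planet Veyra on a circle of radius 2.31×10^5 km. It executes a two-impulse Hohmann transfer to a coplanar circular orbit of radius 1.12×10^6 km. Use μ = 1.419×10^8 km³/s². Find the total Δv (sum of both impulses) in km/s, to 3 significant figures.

Semi-major axis of the transfer orbit: a_t = (2.310×10^5 + 1.120×10^6)/2 = 6.755×10^5 km.
Circular speed at r₁: v₁ = √(μ/r₁) = √(1.419×10^8/2.310×10^5) = 24.785 km/s.
On the transfer ellipse at r₁, vis-viva gives v_p = √[μ(2/r₁ − 1/a_t)] = 31.914 km/s.
First burn Δv₁ = |v_p − v₁| = 7.129 km/s.
Circular speed at r₂: v₂ = √(μ/r₂) = 11.256 km/s.
Transfer-orbit speed at r₂: v_a = √[μ(2/r₂ − 1/a_t)] = 6.5823 km/s.
Second burn Δv₂ = |v₂ − v_a| = 4.674 km/s.
Total Δv = Δv₁ + Δv₂ = 11.80 km/s.

Δv = 11.8 km/s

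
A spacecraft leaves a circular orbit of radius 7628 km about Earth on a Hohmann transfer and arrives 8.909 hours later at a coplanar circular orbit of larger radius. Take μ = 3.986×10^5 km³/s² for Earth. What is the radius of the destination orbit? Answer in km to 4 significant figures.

Transfer time t = 8.909 hours = 32072.4 s, and t = π√(a_t³/μ).
So a_t = (μ t²/π²)^(1/3) = (3.986×10^5 × (32072.4)² / π²)^(1/3) = 34634 km.
Since a_t = (r₁ + r₂)/2, r₂ = 2a_t − r₁ = 2×34634 − 7628 = 61640 km.

r₂ = 61640 km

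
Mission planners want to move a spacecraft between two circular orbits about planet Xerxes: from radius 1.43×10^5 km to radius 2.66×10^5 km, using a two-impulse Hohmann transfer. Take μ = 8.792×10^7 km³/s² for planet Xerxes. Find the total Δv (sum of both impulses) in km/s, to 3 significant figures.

Δv = 6.46 km/s

Transfer-ellipse semi-major axis a_t = (r₁ + r₂)/2 = (1.430×10^5 + 2.660×10^5)/2 = 2.045×10^5 km.
Circular speed at r₁: v₁ = √(μ/r₁) = √(8.792×10^7/1.430×10^5) = 24.7957 km/s.
On the transfer ellipse at r₁, v² = μ(2/r − 1/a) gives v_p = √[μ(2/r₁ − 1/a_t)] = 28.2794 km/s.
First burn Δv₁ = |v_p − v₁| = 3.4837 km/s.
At r₂, v₂ = √(μ/r₂) = 18.1804 km/s.
Transfer-orbit speed at r₂: v_a = √[μ(2/r₂ − 1/a_t)] = 15.2028 km/s.
Second burn Δv₂ = |v₂ − v_a| = 2.9776 km/s.
Δv = Δv₁ + Δv₂ = 3.4837 + 2.9776 = 6.461 km/s.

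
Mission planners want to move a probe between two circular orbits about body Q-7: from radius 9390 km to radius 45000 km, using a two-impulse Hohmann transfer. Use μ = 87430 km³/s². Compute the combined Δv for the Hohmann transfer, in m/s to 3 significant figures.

Transfer-ellipse semi-major axis a_t = (r₁ + r₂)/2 = (9390 + 45000)/2 = 27195 km.
Circular speed at r₁: v₁ = √(μ/r₁) = √(87430/9390) = 3.0514 km/s.
Transfer-orbit speed at r₁ (vis-viva equation): v_p = √[μ(2/r₁ − 1/a_t)] = 3.9252 km/s.
First burn Δv₁ = |v_p − v₁| = 0.8738 km/s.
At r₂, v₂ = √(μ/r₂) = 1.39388 km/s.
Transfer-orbit speed at r₂: v_a = √[μ(2/r₂ − 1/a_t)] = 0.819053 km/s.
Second burn Δv₂ = |v₂ − v_a| = 0.5748 km/s.
Total Δv = Δv₁ + Δv₂ = 1.449 km/s.

Δv = 1450 m/s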